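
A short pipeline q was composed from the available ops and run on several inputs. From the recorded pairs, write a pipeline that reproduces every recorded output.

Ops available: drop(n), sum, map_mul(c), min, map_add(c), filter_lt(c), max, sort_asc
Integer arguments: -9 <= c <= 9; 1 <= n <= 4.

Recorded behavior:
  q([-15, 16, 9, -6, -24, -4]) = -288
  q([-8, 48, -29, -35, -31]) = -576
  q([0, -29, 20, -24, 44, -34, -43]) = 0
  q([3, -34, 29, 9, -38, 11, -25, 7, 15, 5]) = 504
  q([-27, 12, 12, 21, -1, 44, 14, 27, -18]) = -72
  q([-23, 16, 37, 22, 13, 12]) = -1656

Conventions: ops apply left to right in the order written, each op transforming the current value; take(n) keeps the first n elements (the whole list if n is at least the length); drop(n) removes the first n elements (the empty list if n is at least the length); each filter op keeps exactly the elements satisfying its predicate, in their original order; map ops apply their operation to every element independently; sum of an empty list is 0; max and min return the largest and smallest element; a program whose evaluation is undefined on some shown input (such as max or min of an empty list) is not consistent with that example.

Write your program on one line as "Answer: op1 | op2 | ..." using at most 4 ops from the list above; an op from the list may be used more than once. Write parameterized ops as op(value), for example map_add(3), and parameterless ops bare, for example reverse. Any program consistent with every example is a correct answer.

filter_lt(9) | map_mul(-9) | map_mul(-8) | max

Check, running the answer program on each example:
  [-15, 16, 9, -6, -24, -4] -> [-15, -6, -24, -4] -> [135, 54, 216, 36] -> [-1080, -432, -1728, -288] -> -288
  [-8, 48, -29, -35, -31] -> [-8, -29, -35, -31] -> [72, 261, 315, 279] -> [-576, -2088, -2520, -2232] -> -576
  [0, -29, 20, -24, 44, -34, -43] -> [0, -29, -24, -34, -43] -> [0, 261, 216, 306, 387] -> [0, -2088, -1728, -2448, -3096] -> 0
  [3, -34, 29, 9, -38, 11, -25, 7, 15, 5] -> [3, -34, -38, -25, 7, 5] -> [-27, 306, 342, 225, -63, -45] -> [216, -2448, -2736, -1800, 504, 360] -> 504
  [-27, 12, 12, 21, -1, 44, 14, 27, -18] -> [-27, -1, -18] -> [243, 9, 162] -> [-1944, -72, -1296] -> -72
  [-23, 16, 37, 22, 13, 12] -> [-23] -> [207] -> [-1656] -> -1656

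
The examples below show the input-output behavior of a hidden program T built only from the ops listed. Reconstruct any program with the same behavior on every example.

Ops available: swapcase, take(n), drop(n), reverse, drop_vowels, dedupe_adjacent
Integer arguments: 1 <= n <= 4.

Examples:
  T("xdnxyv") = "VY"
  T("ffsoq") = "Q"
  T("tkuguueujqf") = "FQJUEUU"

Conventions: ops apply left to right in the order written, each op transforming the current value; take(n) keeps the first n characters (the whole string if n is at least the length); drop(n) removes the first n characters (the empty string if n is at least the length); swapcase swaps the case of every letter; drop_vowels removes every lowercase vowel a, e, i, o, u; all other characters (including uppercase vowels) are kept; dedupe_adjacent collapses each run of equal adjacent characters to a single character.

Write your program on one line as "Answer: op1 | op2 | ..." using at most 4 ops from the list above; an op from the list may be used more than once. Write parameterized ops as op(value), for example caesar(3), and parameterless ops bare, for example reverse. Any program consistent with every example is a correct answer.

drop(4) | reverse | swapcase

Check, running the answer program on each example:
  "xdnxyv" -> "yv" -> "vy" -> "VY"
  "ffsoq" -> "q" -> "q" -> "Q"
  "tkuguueujqf" -> "uueujqf" -> "fqjueuu" -> "FQJUEUU"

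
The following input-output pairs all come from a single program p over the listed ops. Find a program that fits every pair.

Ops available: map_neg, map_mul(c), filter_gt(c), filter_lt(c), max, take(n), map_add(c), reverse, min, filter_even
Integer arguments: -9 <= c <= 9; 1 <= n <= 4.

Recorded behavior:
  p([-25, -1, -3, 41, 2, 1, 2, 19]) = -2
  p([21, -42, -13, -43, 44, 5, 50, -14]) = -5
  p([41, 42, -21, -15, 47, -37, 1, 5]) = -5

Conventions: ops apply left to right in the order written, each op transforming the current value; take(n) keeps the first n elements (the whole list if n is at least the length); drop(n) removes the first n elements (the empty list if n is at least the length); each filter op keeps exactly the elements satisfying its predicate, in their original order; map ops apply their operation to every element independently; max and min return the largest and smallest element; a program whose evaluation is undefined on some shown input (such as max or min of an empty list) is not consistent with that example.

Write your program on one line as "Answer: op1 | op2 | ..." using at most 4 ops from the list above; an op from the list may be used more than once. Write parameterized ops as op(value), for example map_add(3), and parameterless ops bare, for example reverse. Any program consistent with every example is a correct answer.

filter_gt(1) | map_neg | max

Check, running the answer program on each example:
  [-25, -1, -3, 41, 2, 1, 2, 19] -> [41, 2, 2, 19] -> [-41, -2, -2, -19] -> -2
  [21, -42, -13, -43, 44, 5, 50, -14] -> [21, 44, 5, 50] -> [-21, -44, -5, -50] -> -5
  [41, 42, -21, -15, 47, -37, 1, 5] -> [41, 42, 47, 5] -> [-41, -42, -47, -5] -> -5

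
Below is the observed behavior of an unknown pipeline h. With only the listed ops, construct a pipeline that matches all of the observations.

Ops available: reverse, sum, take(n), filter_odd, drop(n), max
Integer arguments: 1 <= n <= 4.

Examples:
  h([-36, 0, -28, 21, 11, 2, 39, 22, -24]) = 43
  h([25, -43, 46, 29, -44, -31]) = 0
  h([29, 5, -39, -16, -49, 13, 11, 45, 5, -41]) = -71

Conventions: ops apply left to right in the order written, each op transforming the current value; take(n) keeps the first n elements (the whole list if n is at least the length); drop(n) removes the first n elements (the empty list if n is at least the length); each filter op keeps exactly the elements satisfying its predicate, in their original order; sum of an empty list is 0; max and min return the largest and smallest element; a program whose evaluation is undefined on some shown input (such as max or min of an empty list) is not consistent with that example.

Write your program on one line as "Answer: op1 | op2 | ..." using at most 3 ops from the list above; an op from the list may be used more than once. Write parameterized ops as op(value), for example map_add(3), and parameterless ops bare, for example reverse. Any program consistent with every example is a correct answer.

drop(2) | sum

Check, running the answer program on each example:
  [-36, 0, -28, 21, 11, 2, 39, 22, -24] -> [-28, 21, 11, 2, 39, 22, -24] -> 43
  [25, -43, 46, 29, -44, -31] -> [46, 29, -44, -31] -> 0
  [29, 5, -39, -16, -49, 13, 11, 45, 5, -41] -> [-39, -16, -49, 13, 11, 45, 5, -41] -> -71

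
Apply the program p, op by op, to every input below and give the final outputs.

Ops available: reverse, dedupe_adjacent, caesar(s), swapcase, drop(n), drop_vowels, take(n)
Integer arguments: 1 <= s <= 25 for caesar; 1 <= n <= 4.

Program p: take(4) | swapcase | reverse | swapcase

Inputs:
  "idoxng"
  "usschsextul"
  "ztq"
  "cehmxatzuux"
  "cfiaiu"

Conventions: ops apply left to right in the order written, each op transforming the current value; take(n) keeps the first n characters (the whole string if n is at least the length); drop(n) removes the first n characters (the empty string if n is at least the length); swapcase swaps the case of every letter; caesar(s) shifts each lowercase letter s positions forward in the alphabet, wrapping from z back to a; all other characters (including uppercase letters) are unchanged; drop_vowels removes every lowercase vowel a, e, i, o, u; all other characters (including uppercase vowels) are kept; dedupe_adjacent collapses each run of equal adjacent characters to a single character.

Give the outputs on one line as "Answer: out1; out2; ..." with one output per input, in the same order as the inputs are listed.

Execution, op by op:
  "idoxng" -> "idox" -> "IDOX" -> "XODI" -> "xodi"
  "usschsextul" -> "ussc" -> "USSC" -> "CSSU" -> "cssu"
  "ztq" -> "ztq" -> "ZTQ" -> "QTZ" -> "qtz"
  "cehmxatzuux" -> "cehm" -> "CEHM" -> "MHEC" -> "mhec"
  "cfiaiu" -> "cfia" -> "CFIA" -> "AIFC" -> "aifc"

"xodi"; "cssu"; "qtz"; "mhec"; "aifc"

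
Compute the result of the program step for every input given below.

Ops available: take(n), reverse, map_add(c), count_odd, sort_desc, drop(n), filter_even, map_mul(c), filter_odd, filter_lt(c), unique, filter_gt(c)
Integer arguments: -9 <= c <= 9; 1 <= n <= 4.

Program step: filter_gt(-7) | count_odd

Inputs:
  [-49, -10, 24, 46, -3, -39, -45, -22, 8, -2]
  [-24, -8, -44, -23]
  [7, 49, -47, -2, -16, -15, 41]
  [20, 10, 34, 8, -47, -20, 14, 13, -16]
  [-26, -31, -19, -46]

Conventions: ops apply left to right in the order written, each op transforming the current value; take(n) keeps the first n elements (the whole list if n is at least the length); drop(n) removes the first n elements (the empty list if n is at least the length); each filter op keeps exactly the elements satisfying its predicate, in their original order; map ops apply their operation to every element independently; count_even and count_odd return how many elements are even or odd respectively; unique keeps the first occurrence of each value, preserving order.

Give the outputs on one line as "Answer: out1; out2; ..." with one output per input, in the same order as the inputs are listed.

1; 0; 3; 1; 0

Execution, op by op:
  [-49, -10, 24, 46, -3, -39, -45, -22, 8, -2] -> [24, 46, -3, 8, -2] -> 1
  [-24, -8, -44, -23] -> [] -> 0
  [7, 49, -47, -2, -16, -15, 41] -> [7, 49, -2, 41] -> 3
  [20, 10, 34, 8, -47, -20, 14, 13, -16] -> [20, 10, 34, 8, 14, 13] -> 1
  [-26, -31, -19, -46] -> [] -> 0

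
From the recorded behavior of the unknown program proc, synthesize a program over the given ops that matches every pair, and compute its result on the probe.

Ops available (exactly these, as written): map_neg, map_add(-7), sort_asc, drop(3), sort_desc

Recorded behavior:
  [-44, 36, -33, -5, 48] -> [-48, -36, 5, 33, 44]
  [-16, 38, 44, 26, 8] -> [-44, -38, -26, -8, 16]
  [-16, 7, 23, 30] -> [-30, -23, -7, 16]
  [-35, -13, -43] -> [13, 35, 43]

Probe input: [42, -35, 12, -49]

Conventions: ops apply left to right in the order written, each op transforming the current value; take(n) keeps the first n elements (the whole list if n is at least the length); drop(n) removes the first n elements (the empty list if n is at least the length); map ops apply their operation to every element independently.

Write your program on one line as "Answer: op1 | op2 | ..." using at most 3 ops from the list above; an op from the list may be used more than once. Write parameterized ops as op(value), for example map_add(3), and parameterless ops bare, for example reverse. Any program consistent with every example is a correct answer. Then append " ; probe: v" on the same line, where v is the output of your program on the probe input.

map_neg | sort_asc ; probe: [-42, -12, 35, 49]

Check, running the answer program on each example:
  [-44, 36, -33, -5, 48] -> [44, -36, 33, 5, -48] -> [-48, -36, 5, 33, 44]
  [-16, 38, 44, 26, 8] -> [16, -38, -44, -26, -8] -> [-44, -38, -26, -8, 16]
  [-16, 7, 23, 30] -> [16, -7, -23, -30] -> [-30, -23, -7, 16]
  [-35, -13, -43] -> [35, 13, 43] -> [13, 35, 43]
  probe: [42, -35, 12, -49] -> [-42, 35, -12, 49] -> [-42, -12, 35, 49]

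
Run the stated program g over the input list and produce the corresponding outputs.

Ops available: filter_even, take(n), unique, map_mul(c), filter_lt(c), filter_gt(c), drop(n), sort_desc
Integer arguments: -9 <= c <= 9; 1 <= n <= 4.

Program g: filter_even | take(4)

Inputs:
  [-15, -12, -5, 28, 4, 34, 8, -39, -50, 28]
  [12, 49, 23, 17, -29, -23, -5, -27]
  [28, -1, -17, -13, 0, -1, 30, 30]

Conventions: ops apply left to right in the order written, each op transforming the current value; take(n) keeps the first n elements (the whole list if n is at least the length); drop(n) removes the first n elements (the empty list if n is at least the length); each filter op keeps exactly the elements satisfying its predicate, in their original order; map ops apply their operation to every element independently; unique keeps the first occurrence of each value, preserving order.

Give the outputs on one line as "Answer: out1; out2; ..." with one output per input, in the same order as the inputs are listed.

[-12, 28, 4, 34]; [12]; [28, 0, 30, 30]

Execution, op by op:
  [-15, -12, -5, 28, 4, 34, 8, -39, -50, 28] -> [-12, 28, 4, 34, 8, -50, 28] -> [-12, 28, 4, 34]
  [12, 49, 23, 17, -29, -23, -5, -27] -> [12] -> [12]
  [28, -1, -17, -13, 0, -1, 30, 30] -> [28, 0, 30, 30] -> [28, 0, 30, 30]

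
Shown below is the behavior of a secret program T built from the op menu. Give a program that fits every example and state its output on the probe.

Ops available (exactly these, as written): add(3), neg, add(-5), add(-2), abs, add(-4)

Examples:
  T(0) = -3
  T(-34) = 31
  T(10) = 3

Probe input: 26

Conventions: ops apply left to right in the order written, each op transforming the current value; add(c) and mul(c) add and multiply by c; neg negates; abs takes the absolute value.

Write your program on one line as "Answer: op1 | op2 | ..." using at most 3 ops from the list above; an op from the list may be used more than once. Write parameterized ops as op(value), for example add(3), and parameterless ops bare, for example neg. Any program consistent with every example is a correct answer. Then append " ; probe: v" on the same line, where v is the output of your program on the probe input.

add(-2) | abs | add(-5) ; probe: 19

Check, running the answer program on each example:
  0 -> -2 -> 2 -> -3
  -34 -> -36 -> 36 -> 31
  10 -> 8 -> 8 -> 3
  probe: 26 -> 24 -> 24 -> 19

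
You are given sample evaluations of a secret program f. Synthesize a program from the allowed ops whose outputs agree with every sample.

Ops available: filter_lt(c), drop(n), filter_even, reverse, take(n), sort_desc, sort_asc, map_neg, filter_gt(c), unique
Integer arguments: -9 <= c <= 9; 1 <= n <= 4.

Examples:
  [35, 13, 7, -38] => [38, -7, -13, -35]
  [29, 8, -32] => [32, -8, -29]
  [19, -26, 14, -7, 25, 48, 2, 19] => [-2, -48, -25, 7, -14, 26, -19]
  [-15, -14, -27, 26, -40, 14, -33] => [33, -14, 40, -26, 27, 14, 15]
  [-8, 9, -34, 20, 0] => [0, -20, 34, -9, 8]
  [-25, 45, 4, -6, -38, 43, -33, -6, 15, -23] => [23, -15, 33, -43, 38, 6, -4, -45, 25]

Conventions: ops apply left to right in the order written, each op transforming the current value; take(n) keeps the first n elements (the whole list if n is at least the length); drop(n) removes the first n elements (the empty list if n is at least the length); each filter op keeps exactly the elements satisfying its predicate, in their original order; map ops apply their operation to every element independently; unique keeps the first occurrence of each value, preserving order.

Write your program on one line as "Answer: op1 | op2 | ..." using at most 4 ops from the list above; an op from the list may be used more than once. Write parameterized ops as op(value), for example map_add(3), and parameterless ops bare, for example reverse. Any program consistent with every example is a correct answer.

map_neg | unique | reverse

Check, running the answer program on each example:
  [35, 13, 7, -38] -> [-35, -13, -7, 38] -> [-35, -13, -7, 38] -> [38, -7, -13, -35]
  [29, 8, -32] -> [-29, -8, 32] -> [-29, -8, 32] -> [32, -8, -29]
  [19, -26, 14, -7, 25, 48, 2, 19] -> [-19, 26, -14, 7, -25, -48, -2, -19] -> [-19, 26, -14, 7, -25, -48, -2] -> [-2, -48, -25, 7, -14, 26, -19]
  [-15, -14, -27, 26, -40, 14, -33] -> [15, 14, 27, -26, 40, -14, 33] -> [15, 14, 27, -26, 40, -14, 33] -> [33, -14, 40, -26, 27, 14, 15]
  [-8, 9, -34, 20, 0] -> [8, -9, 34, -20, 0] -> [8, -9, 34, -20, 0] -> [0, -20, 34, -9, 8]
  [-25, 45, 4, -6, -38, 43, -33, -6, 15, -23] -> [25, -45, -4, 6, 38, -43, 33, 6, -15, 23] -> [25, -45, -4, 6, 38, -43, 33, -15, 23] -> [23, -15, 33, -43, 38, 6, -4, -45, 25]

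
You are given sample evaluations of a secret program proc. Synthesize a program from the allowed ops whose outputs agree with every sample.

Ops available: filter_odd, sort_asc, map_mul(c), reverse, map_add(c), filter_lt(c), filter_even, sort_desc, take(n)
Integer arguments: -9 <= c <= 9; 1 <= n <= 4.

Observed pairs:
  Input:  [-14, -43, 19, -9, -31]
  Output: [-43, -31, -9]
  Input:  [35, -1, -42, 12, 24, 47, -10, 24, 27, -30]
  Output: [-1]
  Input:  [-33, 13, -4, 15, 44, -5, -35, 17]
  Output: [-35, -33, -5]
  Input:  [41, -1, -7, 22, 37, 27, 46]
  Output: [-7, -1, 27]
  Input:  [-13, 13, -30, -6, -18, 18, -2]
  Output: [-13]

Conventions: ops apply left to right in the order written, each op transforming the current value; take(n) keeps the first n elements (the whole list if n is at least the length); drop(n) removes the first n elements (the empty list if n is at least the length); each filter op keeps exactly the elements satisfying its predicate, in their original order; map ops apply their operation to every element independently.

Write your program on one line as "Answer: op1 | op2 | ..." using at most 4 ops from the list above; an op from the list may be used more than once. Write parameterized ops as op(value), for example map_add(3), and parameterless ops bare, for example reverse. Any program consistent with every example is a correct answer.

sort_asc | take(4) | filter_odd

Check, running the answer program on each example:
  [-14, -43, 19, -9, -31] -> [-43, -31, -14, -9, 19] -> [-43, -31, -14, -9] -> [-43, -31, -9]
  [35, -1, -42, 12, 24, 47, -10, 24, 27, -30] -> [-42, -30, -10, -1, 12, 24, 24, 27, 35, 47] -> [-42, -30, -10, -1] -> [-1]
  [-33, 13, -4, 15, 44, -5, -35, 17] -> [-35, -33, -5, -4, 13, 15, 17, 44] -> [-35, -33, -5, -4] -> [-35, -33, -5]
  [41, -1, -7, 22, 37, 27, 46] -> [-7, -1, 22, 27, 37, 41, 46] -> [-7, -1, 22, 27] -> [-7, -1, 27]
  [-13, 13, -30, -6, -18, 18, -2] -> [-30, -18, -13, -6, -2, 13, 18] -> [-30, -18, -13, -6] -> [-13]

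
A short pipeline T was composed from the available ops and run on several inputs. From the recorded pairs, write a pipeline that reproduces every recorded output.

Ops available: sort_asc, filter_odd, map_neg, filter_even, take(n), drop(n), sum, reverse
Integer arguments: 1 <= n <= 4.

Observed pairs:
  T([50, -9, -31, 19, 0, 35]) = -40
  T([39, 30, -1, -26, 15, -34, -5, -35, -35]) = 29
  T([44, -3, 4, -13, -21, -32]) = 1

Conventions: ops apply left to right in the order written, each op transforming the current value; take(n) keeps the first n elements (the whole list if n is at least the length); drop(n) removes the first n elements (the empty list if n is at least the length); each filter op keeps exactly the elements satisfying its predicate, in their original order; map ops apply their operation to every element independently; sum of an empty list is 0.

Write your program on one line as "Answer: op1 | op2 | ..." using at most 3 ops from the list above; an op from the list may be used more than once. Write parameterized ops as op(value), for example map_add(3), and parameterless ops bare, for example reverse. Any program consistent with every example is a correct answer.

take(3) | drop(1) | sum

Check, running the answer program on each example:
  [50, -9, -31, 19, 0, 35] -> [50, -9, -31] -> [-9, -31] -> -40
  [39, 30, -1, -26, 15, -34, -5, -35, -35] -> [39, 30, -1] -> [30, -1] -> 29
  [44, -3, 4, -13, -21, -32] -> [44, -3, 4] -> [-3, 4] -> 1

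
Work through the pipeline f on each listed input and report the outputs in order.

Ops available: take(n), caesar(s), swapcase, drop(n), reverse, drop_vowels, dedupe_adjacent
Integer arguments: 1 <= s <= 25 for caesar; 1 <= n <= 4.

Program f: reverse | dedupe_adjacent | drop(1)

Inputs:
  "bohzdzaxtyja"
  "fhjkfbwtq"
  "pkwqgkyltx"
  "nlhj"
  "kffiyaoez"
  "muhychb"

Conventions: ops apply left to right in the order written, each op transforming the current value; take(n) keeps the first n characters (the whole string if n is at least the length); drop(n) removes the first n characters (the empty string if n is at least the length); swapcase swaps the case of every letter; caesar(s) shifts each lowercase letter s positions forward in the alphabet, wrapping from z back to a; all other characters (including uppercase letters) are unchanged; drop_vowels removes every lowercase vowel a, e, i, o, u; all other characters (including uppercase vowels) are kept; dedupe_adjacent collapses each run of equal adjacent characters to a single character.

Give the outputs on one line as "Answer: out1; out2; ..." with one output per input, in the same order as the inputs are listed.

"jytxazdzhob"; "twbfkjhf"; "tlykgqwkp"; "hln"; "eoayifk"; "hcyhum"

Execution, op by op:
  "bohzdzaxtyja" -> "ajytxazdzhob" -> "ajytxazdzhob" -> "jytxazdzhob"
  "fhjkfbwtq" -> "qtwbfkjhf" -> "qtwbfkjhf" -> "twbfkjhf"
  "pkwqgkyltx" -> "xtlykgqwkp" -> "xtlykgqwkp" -> "tlykgqwkp"
  "nlhj" -> "jhln" -> "jhln" -> "hln"
  "kffiyaoez" -> "zeoayiffk" -> "zeoayifk" -> "eoayifk"
  "muhychb" -> "bhcyhum" -> "bhcyhum" -> "hcyhum"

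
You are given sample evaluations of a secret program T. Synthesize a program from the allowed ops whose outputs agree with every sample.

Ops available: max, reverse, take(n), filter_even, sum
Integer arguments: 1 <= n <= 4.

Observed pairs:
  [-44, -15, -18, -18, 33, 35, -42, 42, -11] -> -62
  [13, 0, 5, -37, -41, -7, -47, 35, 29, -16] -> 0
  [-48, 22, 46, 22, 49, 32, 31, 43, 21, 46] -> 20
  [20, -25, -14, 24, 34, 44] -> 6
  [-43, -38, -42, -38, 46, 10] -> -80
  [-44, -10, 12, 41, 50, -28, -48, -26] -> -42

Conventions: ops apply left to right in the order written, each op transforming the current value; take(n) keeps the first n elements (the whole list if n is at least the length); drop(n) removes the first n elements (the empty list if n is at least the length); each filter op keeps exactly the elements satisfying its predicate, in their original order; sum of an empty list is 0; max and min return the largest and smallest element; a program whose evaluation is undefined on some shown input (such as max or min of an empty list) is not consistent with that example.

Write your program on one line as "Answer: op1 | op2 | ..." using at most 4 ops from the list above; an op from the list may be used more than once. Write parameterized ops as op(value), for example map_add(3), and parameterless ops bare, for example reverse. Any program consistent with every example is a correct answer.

take(3) | filter_even | sum

Check, running the answer program on each example:
  [-44, -15, -18, -18, 33, 35, -42, 42, -11] -> [-44, -15, -18] -> [-44, -18] -> -62
  [13, 0, 5, -37, -41, -7, -47, 35, 29, -16] -> [13, 0, 5] -> [0] -> 0
  [-48, 22, 46, 22, 49, 32, 31, 43, 21, 46] -> [-48, 22, 46] -> [-48, 22, 46] -> 20
  [20, -25, -14, 24, 34, 44] -> [20, -25, -14] -> [20, -14] -> 6
  [-43, -38, -42, -38, 46, 10] -> [-43, -38, -42] -> [-38, -42] -> -80
  [-44, -10, 12, 41, 50, -28, -48, -26] -> [-44, -10, 12] -> [-44, -10, 12] -> -42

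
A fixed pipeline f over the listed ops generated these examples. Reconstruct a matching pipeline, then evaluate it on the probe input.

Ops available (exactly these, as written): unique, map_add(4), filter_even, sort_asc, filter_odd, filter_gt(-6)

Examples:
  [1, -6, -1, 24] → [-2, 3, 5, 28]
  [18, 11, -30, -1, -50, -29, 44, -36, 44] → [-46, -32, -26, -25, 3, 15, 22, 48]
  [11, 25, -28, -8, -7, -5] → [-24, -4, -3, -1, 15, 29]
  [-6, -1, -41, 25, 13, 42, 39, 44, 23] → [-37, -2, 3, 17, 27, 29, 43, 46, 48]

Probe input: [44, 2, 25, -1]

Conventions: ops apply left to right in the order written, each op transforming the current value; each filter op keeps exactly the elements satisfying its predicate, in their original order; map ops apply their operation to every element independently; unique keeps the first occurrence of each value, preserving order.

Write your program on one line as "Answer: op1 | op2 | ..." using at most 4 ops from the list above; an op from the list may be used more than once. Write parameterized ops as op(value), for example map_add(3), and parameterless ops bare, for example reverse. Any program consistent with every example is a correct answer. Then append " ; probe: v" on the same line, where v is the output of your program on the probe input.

map_add(4) | sort_asc | unique ; probe: [3, 6, 29, 48]

Check, running the answer program on each example:
  [1, -6, -1, 24] -> [5, -2, 3, 28] -> [-2, 3, 5, 28] -> [-2, 3, 5, 28]
  [18, 11, -30, -1, -50, -29, 44, -36, 44] -> [22, 15, -26, 3, -46, -25, 48, -32, 48] -> [-46, -32, -26, -25, 3, 15, 22, 48, 48] -> [-46, -32, -26, -25, 3, 15, 22, 48]
  [11, 25, -28, -8, -7, -5] -> [15, 29, -24, -4, -3, -1] -> [-24, -4, -3, -1, 15, 29] -> [-24, -4, -3, -1, 15, 29]
  [-6, -1, -41, 25, 13, 42, 39, 44, 23] -> [-2, 3, -37, 29, 17, 46, 43, 48, 27] -> [-37, -2, 3, 17, 27, 29, 43, 46, 48] -> [-37, -2, 3, 17, 27, 29, 43, 46, 48]
  probe: [44, 2, 25, -1] -> [48, 6, 29, 3] -> [3, 6, 29, 48] -> [3, 6, 29, 48]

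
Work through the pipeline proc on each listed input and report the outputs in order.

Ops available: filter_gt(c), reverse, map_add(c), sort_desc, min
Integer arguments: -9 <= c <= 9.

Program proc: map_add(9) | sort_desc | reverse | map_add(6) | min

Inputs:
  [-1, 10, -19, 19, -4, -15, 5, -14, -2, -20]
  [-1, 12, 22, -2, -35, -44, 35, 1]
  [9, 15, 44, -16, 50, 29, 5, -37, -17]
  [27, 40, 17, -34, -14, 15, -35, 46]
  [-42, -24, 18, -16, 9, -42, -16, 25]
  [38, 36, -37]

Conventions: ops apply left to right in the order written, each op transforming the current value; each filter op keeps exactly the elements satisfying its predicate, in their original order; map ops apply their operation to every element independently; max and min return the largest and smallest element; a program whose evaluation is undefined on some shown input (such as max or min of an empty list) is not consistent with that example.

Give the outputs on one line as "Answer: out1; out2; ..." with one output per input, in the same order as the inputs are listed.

Execution, op by op:
  [-1, 10, -19, 19, -4, -15, 5, -14, -2, -20] -> [8, 19, -10, 28, 5, -6, 14, -5, 7, -11] -> [28, 19, 14, 8, 7, 5, -5, -6, -10, -11] -> [-11, -10, -6, -5, 5, 7, 8, 14, 19, 28] -> [-5, -4, 0, 1, 11, 13, 14, 20, 25, 34] -> -5
  [-1, 12, 22, -2, -35, -44, 35, 1] -> [8, 21, 31, 7, -26, -35, 44, 10] -> [44, 31, 21, 10, 8, 7, -26, -35] -> [-35, -26, 7, 8, 10, 21, 31, 44] -> [-29, -20, 13, 14, 16, 27, 37, 50] -> -29
  [9, 15, 44, -16, 50, 29, 5, -37, -17] -> [18, 24, 53, -7, 59, 38, 14, -28, -8] -> [59, 53, 38, 24, 18, 14, -7, -8, -28] -> [-28, -8, -7, 14, 18, 24, 38, 53, 59] -> [-22, -2, -1, 20, 24, 30, 44, 59, 65] -> -22
  [27, 40, 17, -34, -14, 15, -35, 46] -> [36, 49, 26, -25, -5, 24, -26, 55] -> [55, 49, 36, 26, 24, -5, -25, -26] -> [-26, -25, -5, 24, 26, 36, 49, 55] -> [-20, -19, 1, 30, 32, 42, 55, 61] -> -20
  [-42, -24, 18, -16, 9, -42, -16, 25] -> [-33, -15, 27, -7, 18, -33, -7, 34] -> [34, 27, 18, -7, -7, -15, -33, -33] -> [-33, -33, -15, -7, -7, 18, 27, 34] -> [-27, -27, -9, -1, -1, 24, 33, 40] -> -27
  [38, 36, -37] -> [47, 45, -28] -> [47, 45, -28] -> [-28, 45, 47] -> [-22, 51, 53] -> -22

-5; -29; -22; -20; -27; -22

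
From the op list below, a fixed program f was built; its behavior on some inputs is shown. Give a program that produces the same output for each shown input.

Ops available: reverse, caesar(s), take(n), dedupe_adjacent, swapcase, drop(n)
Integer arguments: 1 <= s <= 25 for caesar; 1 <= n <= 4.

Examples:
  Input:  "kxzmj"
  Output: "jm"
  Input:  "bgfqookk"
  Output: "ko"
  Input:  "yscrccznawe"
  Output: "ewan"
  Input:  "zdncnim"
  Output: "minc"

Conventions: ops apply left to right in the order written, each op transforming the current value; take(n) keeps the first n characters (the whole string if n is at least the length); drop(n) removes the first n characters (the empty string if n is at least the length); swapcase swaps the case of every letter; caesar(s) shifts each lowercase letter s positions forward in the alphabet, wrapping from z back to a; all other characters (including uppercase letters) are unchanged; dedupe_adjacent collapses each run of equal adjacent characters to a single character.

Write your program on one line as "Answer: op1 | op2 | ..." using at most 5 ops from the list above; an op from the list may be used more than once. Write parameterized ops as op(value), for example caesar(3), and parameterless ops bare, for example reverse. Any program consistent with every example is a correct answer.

drop(3) | reverse | take(4) | dedupe_adjacent

Check, running the answer program on each example:
  "kxzmj" -> "mj" -> "jm" -> "jm" -> "jm"
  "bgfqookk" -> "qookk" -> "kkooq" -> "kkoo" -> "ko"
  "yscrccznawe" -> "rccznawe" -> "ewanzccr" -> "ewan" -> "ewan"
  "zdncnim" -> "cnim" -> "minc" -> "minc" -> "minc"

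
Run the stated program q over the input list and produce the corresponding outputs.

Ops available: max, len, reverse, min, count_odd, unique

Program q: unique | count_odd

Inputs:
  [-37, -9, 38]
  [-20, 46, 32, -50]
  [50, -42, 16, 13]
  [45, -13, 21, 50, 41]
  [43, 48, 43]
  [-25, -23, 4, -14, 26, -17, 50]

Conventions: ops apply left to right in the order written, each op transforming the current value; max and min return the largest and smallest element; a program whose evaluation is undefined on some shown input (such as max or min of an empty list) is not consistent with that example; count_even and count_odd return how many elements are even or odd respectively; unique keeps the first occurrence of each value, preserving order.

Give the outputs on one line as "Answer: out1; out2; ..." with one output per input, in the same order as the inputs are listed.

2; 0; 1; 4; 1; 3

Execution, op by op:
  [-37, -9, 38] -> [-37, -9, 38] -> 2
  [-20, 46, 32, -50] -> [-20, 46, 32, -50] -> 0
  [50, -42, 16, 13] -> [50, -42, 16, 13] -> 1
  [45, -13, 21, 50, 41] -> [45, -13, 21, 50, 41] -> 4
  [43, 48, 43] -> [43, 48] -> 1
  [-25, -23, 4, -14, 26, -17, 50] -> [-25, -23, 4, -14, 26, -17, 50] -> 3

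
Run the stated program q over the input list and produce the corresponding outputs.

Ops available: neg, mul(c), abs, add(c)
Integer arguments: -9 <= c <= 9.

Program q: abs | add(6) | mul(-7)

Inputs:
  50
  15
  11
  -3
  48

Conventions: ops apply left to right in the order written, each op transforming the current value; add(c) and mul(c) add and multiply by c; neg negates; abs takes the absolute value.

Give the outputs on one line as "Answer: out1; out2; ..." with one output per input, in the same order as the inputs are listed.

-392; -147; -119; -63; -378

Execution, op by op:
  50 -> 50 -> 56 -> -392
  15 -> 15 -> 21 -> -147
  11 -> 11 -> 17 -> -119
  -3 -> 3 -> 9 -> -63
  48 -> 48 -> 54 -> -378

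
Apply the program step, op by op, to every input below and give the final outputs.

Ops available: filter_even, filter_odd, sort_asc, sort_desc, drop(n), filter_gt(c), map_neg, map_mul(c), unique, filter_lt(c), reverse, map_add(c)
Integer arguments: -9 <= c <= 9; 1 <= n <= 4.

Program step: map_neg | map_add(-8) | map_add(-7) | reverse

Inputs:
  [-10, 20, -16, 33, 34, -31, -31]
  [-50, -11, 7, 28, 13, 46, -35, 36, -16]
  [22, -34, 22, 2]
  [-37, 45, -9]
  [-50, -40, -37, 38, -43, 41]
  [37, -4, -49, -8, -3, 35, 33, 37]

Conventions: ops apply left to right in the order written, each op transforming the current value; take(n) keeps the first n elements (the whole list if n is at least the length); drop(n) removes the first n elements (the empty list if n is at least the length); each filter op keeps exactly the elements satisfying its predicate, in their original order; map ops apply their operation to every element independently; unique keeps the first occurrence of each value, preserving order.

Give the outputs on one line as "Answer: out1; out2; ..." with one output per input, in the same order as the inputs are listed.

Execution, op by op:
  [-10, 20, -16, 33, 34, -31, -31] -> [10, -20, 16, -33, -34, 31, 31] -> [2, -28, 8, -41, -42, 23, 23] -> [-5, -35, 1, -48, -49, 16, 16] -> [16, 16, -49, -48, 1, -35, -5]
  [-50, -11, 7, 28, 13, 46, -35, 36, -16] -> [50, 11, -7, -28, -13, -46, 35, -36, 16] -> [42, 3, -15, -36, -21, -54, 27, -44, 8] -> [35, -4, -22, -43, -28, -61, 20, -51, 1] -> [1, -51, 20, -61, -28, -43, -22, -4, 35]
  [22, -34, 22, 2] -> [-22, 34, -22, -2] -> [-30, 26, -30, -10] -> [-37, 19, -37, -17] -> [-17, -37, 19, -37]
  [-37, 45, -9] -> [37, -45, 9] -> [29, -53, 1] -> [22, -60, -6] -> [-6, -60, 22]
  [-50, -40, -37, 38, -43, 41] -> [50, 40, 37, -38, 43, -41] -> [42, 32, 29, -46, 35, -49] -> [35, 25, 22, -53, 28, -56] -> [-56, 28, -53, 22, 25, 35]
  [37, -4, -49, -8, -3, 35, 33, 37] -> [-37, 4, 49, 8, 3, -35, -33, -37] -> [-45, -4, 41, 0, -5, -43, -41, -45] -> [-52, -11, 34, -7, -12, -50, -48, -52] -> [-52, -48, -50, -12, -7, 34, -11, -52]

[16, 16, -49, -48, 1, -35, -5]; [1, -51, 20, -61, -28, -43, -22, -4, 35]; [-17, -37, 19, -37]; [-6, -60, 22]; [-56, 28, -53, 22, 25, 35]; [-52, -48, -50, -12, -7, 34, -11, -52]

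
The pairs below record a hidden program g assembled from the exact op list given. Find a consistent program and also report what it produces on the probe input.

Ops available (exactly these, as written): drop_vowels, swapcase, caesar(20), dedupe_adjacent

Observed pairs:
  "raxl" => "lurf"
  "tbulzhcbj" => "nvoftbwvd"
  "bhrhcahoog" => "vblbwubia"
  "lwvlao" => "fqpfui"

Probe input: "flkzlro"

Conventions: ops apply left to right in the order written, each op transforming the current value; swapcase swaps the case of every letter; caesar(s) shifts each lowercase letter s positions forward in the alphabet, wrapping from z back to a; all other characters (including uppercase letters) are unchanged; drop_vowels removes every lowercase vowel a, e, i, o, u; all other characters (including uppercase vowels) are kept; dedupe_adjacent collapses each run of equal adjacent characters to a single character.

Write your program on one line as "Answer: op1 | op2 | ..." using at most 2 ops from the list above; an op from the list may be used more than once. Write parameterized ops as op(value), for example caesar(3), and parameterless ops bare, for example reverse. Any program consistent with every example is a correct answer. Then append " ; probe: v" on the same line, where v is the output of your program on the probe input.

dedupe_adjacent | caesar(20) ; probe: "zfetfli"

Check, running the answer program on each example:
  "raxl" -> "raxl" -> "lurf"
  "tbulzhcbj" -> "tbulzhcbj" -> "nvoftbwvd"
  "bhrhcahoog" -> "bhrhcahog" -> "vblbwubia"
  "lwvlao" -> "lwvlao" -> "fqpfui"
  probe: "flkzlro" -> "flkzlro" -> "zfetfli"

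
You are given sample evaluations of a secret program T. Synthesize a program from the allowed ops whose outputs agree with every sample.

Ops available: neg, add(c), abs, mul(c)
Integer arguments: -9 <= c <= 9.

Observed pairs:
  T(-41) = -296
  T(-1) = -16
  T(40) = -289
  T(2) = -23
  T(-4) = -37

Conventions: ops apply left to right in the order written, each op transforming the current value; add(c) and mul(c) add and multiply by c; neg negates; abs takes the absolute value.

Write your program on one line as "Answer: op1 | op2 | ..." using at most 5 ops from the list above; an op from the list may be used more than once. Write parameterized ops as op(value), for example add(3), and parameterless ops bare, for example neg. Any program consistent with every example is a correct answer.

mul(-7) | abs | neg | add(-9)

Check, running the answer program on each example:
  -41 -> 287 -> 287 -> -287 -> -296
  -1 -> 7 -> 7 -> -7 -> -16
  40 -> -280 -> 280 -> -280 -> -289
  2 -> -14 -> 14 -> -14 -> -23
  -4 -> 28 -> 28 -> -28 -> -37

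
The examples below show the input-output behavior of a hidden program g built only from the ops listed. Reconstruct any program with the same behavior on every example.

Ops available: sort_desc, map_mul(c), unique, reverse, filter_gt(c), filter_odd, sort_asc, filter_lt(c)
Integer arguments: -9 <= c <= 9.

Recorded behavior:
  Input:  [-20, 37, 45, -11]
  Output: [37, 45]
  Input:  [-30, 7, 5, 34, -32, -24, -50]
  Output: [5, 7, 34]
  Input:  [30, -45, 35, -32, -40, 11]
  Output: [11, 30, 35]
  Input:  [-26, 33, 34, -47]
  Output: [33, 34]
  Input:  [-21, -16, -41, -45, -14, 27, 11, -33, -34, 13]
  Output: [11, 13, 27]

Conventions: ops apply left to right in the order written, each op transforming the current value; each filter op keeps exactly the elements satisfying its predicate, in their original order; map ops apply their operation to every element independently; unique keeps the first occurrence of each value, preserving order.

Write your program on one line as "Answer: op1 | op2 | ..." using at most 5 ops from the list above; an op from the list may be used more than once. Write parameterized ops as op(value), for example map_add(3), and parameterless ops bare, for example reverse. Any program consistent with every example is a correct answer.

sort_asc | sort_desc | filter_gt(-1) | sort_asc

Check, running the answer program on each example:
  [-20, 37, 45, -11] -> [-20, -11, 37, 45] -> [45, 37, -11, -20] -> [45, 37] -> [37, 45]
  [-30, 7, 5, 34, -32, -24, -50] -> [-50, -32, -30, -24, 5, 7, 34] -> [34, 7, 5, -24, -30, -32, -50] -> [34, 7, 5] -> [5, 7, 34]
  [30, -45, 35, -32, -40, 11] -> [-45, -40, -32, 11, 30, 35] -> [35, 30, 11, -32, -40, -45] -> [35, 30, 11] -> [11, 30, 35]
  [-26, 33, 34, -47] -> [-47, -26, 33, 34] -> [34, 33, -26, -47] -> [34, 33] -> [33, 34]
  [-21, -16, -41, -45, -14, 27, 11, -33, -34, 13] -> [-45, -41, -34, -33, -21, -16, -14, 11, 13, 27] -> [27, 13, 11, -14, -16, -21, -33, -34, -41, -45] -> [27, 13, 11] -> [11, 13, 27]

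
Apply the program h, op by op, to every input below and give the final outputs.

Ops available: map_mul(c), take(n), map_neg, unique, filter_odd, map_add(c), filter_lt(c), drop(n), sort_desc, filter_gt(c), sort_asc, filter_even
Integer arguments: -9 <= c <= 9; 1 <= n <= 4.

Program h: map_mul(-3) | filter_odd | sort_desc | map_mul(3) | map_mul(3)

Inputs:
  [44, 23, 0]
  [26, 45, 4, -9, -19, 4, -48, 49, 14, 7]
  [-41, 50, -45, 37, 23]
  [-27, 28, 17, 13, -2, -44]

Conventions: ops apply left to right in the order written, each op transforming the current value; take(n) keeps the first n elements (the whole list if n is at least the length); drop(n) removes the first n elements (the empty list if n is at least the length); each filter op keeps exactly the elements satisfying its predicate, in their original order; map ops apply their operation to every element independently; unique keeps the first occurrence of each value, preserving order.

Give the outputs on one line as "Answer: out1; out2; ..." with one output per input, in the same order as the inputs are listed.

Execution, op by op:
  [44, 23, 0] -> [-132, -69, 0] -> [-69] -> [-69] -> [-207] -> [-621]
  [26, 45, 4, -9, -19, 4, -48, 49, 14, 7] -> [-78, -135, -12, 27, 57, -12, 144, -147, -42, -21] -> [-135, 27, 57, -147, -21] -> [57, 27, -21, -135, -147] -> [171, 81, -63, -405, -441] -> [513, 243, -189, -1215, -1323]
  [-41, 50, -45, 37, 23] -> [123, -150, 135, -111, -69] -> [123, 135, -111, -69] -> [135, 123, -69, -111] -> [405, 369, -207, -333] -> [1215, 1107, -621, -999]
  [-27, 28, 17, 13, -2, -44] -> [81, -84, -51, -39, 6, 132] -> [81, -51, -39] -> [81, -39, -51] -> [243, -117, -153] -> [729, -351, -459]

[-621]; [513, 243, -189, -1215, -1323]; [1215, 1107, -621, -999]; [729, -351, -459]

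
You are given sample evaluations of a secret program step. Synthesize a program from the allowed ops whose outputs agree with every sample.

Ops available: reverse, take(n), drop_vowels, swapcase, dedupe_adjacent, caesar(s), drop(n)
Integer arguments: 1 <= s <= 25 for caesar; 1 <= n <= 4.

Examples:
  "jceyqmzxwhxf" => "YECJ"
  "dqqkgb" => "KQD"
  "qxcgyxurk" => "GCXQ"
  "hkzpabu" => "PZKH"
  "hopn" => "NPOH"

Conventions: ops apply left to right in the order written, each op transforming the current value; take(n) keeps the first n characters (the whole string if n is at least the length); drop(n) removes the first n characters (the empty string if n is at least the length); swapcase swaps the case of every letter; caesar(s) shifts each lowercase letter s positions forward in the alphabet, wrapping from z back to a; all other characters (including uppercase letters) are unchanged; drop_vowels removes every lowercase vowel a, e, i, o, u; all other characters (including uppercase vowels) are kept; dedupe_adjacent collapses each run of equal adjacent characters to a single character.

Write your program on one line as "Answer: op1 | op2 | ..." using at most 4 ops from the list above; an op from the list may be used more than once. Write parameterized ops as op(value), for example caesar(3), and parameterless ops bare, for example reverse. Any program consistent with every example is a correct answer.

take(4) | reverse | swapcase | dedupe_adjacent

Check, running the answer program on each example:
  "jceyqmzxwhxf" -> "jcey" -> "yecj" -> "YECJ" -> "YECJ"
  "dqqkgb" -> "dqqk" -> "kqqd" -> "KQQD" -> "KQD"
  "qxcgyxurk" -> "qxcg" -> "gcxq" -> "GCXQ" -> "GCXQ"
  "hkzpabu" -> "hkzp" -> "pzkh" -> "PZKH" -> "PZKH"
  "hopn" -> "hopn" -> "npoh" -> "NPOH" -> "NPOH"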